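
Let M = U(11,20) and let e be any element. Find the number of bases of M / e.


Contracting e from U(11,20) gives U(10,19).
Bases of U(10,19) = C(19,10) = 92378.

92378


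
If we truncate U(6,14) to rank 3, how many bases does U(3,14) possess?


Truncating U(6,14) to rank 3 gives U(3,14).
Bases of U(3,14) are all 3-element subsets of 14 elements.
Number of bases = (14 choose 3) = 364.

364


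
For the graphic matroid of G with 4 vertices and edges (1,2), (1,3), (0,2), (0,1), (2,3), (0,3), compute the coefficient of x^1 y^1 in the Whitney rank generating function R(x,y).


R(x,y) = sum over A in 2^E of x^(r(E)-r(A)) * y^(|A|-r(A)).
G has 4 vertices, 6 edges. r(E) = 3.
Enumerate all 2^6 = 64 subsets.
Count subsets with r(E)-r(A)=1 and |A|-r(A)=1: 4.

4


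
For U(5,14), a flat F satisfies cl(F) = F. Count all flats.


Flats of U(5,14): every subset of size < 5 is a flat, plus E itself.
Count = C(14,0) + C(14,1) + C(14,2) + C(14,3) + C(14,4) + 1
     = 1 + 14 + 91 + 364 + 1001 + 1
     = 1472.

1472


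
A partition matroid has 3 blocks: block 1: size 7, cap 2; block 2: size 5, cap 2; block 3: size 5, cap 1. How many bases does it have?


A basis picks exactly ci elements from block i.
Number of bases = product of C(|Si|, ci).
= C(7,2) * C(5,2) * C(5,1)
= 21 * 10 * 5
= 1050.

1050


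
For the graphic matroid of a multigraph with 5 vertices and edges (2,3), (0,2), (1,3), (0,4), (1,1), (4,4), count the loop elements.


In a graphic matroid, a loop is a self-loop edge (u,u) with rank 0.
Examining all 6 edges for self-loops...
Self-loops found: (1,1), (4,4)
Number of loops = 2.

2


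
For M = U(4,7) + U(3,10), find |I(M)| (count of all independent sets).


For a direct sum, |I(M1+M2)| = |I(M1)| * |I(M2)|.
|I(U(4,7))| = sum C(7,k) for k=0..4 = 99.
|I(U(3,10))| = sum C(10,k) for k=0..3 = 176.
Total = 99 * 176 = 17424.

17424


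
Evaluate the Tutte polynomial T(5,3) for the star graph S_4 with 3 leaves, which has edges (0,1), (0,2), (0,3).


A star on 4 vertices is a tree with 3 edges.
T(x,y) = x^(3) for any tree.
T(5,3) = 5^3 = 125.

125


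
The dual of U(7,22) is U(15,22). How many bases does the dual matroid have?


The dual of U(r,n) is U(n-r, n) = U(15,22).
Bases of U(15,22) are all (15)-element subsets.
|B(M*)| = C(22,15) = 170544.

170544


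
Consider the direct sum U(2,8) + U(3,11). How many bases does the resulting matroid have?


Bases of a direct sum M1 + M2: |B| = |B(M1)| * |B(M2)|.
|B(U(2,8))| = C(8,2) = 28.
|B(U(3,11))| = C(11,3) = 165.
Total bases = 28 * 165 = 4620.

4620


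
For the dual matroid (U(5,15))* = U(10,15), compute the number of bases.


The dual of U(r,n) is U(n-r, n) = U(10,15).
Bases of U(10,15) are all (10)-element subsets.
|B(M*)| = C(15,10) = 15! / (10! * 5!) = 3003.

3003


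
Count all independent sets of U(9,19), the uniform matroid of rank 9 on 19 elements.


Independent sets of U(9,19) are all subsets of size <= 9.
Count = (19 choose 0) + (19 choose 1) + (19 choose 2) + (19 choose 3) + (19 choose 4) + (19 choose 5) + (19 choose 6) + (19 choose 7) + (19 choose 8) + (19 choose 9)
     = 1 + 19 + 171 + 969 + 3876 + 11628 + 27132 + 50388 + 75582 + 92378
     = 262144.

262144


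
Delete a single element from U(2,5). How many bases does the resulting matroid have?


Deleting e from U(2,5) gives U(2,4) since n > r.
Bases of U(2,4) = (4 choose 2) = 6.

6


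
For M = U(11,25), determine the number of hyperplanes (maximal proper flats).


Hyperplanes of U(11,25) are flats of rank 10.
In a uniform matroid, these are exactly the (10)-element subsets.
Count = (25 choose 10) = 3268760.

3268760


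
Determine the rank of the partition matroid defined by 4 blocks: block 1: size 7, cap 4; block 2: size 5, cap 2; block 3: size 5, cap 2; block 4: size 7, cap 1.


Rank of a partition matroid = sum of min(|Si|, ci) for each block.
= min(7,4) + min(5,2) + min(5,2) + min(7,1)
= 4 + 2 + 2 + 1
= 9.

9


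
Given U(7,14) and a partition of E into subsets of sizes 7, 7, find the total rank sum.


r(Ai) = min(|Ai|, 7) for each part.
Sum = min(7,7) + min(7,7)
    = 7 + 7
    = 14.

14


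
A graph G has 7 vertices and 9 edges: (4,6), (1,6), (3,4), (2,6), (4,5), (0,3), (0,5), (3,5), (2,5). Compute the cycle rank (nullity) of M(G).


Cycle rank (nullity) = |E| - r(M) = |E| - (|V| - c).
|E| = 9, |V| = 7, c = 1.
Nullity = 9 - (7 - 1) = 9 - 6 = 3.

3


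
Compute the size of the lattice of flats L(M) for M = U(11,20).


Flats of U(11,20): every subset of size < 11 is a flat, plus E itself.
Count = (20 choose 0) + (20 choose 1) + (20 choose 2) + (20 choose 3) + (20 choose 4) + (20 choose 5) + (20 choose 6) + (20 choose 7) + (20 choose 8) + (20 choose 9) + (20 choose 10) + 1
     = 1 + 20 + 190 + 1140 + 4845 + 15504 + 38760 + 77520 + 125970 + 167960 + 184756 + 1
     = 616667.

616667


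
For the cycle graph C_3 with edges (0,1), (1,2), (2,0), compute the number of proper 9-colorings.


P(C_3, k) = (k-1)^3 + (-1)^3*(k-1).
P(9) = (8)^3 - 8
= 512 - 8 = 504.

504


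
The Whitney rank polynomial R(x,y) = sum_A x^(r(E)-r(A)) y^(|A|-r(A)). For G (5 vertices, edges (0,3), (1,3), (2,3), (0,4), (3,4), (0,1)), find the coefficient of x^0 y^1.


R(x,y) = sum over A in 2^E of x^(r(E)-r(A)) * y^(|A|-r(A)).
G has 5 vertices, 6 edges. r(E) = 4.
Enumerate all 2^6 = 64 subsets.
Count subsets with r(E)-r(A)=0 and |A|-r(A)=1: 5.

5


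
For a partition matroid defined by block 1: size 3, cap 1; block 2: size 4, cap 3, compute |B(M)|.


A basis picks exactly ci elements from block i.
Number of bases = product of C(|Si|, ci).
= C(3,1) * C(4,3)
= 3 * 4
= 12.

12


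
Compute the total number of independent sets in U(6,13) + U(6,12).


For a direct sum, |I(M1+M2)| = |I(M1)| * |I(M2)|.
|I(U(6,13))| = sum C(13,k) for k=0..6 = 4096.
|I(U(6,12))| = sum C(12,k) for k=0..6 = 2510.
Total = 4096 * 2510 = 10280960.

10280960


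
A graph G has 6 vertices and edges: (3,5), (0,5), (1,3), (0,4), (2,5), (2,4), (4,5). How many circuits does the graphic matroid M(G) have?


A circuit in a graphic matroid = edge set of a simple cycle.
G has 6 vertices and 7 edges.
Enumerating all minimal edge subsets forming cycles...
Total circuits found: 3.

3


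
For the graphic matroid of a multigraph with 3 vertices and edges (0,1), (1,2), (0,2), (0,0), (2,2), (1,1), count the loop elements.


In a graphic matroid, a loop is a self-loop edge (u,u) with rank 0.
Examining all 6 edges for self-loops...
Self-loops found: (0,0), (2,2), (1,1)
Number of loops = 3.

3


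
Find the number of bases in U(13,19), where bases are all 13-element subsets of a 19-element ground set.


Bases of U(13,19) are all 13-element subsets of the 19-element ground set.
Number of bases = C(19,13).
C(19,13) = 19! / (13! * 6!) = 27132.

27132


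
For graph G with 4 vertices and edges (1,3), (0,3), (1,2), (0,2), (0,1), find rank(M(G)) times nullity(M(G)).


r(M) = |V| - c = 4 - 1 = 3.
nullity = |E| - r(M) = 5 - 3 = 2.
Product = 3 * 2 = 6.

6


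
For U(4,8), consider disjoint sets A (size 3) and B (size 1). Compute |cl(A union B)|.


|A union B| = 3 + 1 = 4 (disjoint).
In U(4,8), cl(S) = S if |S| < 4, else cl(S) = E.
Since 4 >= 4, cl(A union B) = E.
|cl(A union B)| = 8.

8


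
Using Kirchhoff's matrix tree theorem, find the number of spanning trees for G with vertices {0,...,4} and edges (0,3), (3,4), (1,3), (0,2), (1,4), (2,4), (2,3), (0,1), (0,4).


By Kirchhoff's matrix tree theorem, the number of spanning trees equals
the determinant of any cofactor of the Laplacian matrix L.
G has 5 vertices and 9 edges.
Computing the (4 x 4) cofactor determinant gives 75.

75


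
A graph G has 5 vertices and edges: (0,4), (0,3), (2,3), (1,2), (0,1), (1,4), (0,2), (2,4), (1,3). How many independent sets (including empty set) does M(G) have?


An independent set in a graphic matroid is an acyclic edge subset.
G has 5 vertices and 9 edges.
Enumerate all 2^9 = 512 subsets, checking for acyclicity.
Total independent sets = 198.

198


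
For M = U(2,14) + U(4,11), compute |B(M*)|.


(M1+M2)* = M1* + M2*.
M1* = U(12,14), bases: C(14,12) = 91.
M2* = U(7,11), bases: C(11,7) = 330.
|B(M*)| = 91 * 330 = 30030.

30030


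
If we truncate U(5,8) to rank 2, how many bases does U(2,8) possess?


Truncating U(5,8) to rank 2 gives U(2,8).
Bases of U(2,8) are all 2-element subsets of 8 elements.
Number of bases = C(8,2) = 8! / (2! * 6!) = 28.

28


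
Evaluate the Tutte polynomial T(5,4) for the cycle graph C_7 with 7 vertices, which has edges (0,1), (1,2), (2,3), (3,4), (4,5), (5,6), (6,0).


T(C_7; x,y) = x + x^2 + ... + x^(6) + y.
T(5,4) = 5^1 + 5^2 + 5^3 + 5^4 + 5^5 + 5^6 + 4
= 5 + 25 + 125 + 625 + 3125 + 15625 + 4
= 19534.

19534


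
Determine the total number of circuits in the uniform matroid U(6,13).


In U(6,13), circuits are the (7)-element subsets.
Any set of 7 elements is dependent, and removing any one element gives
an independent set of size 6, so it is a minimal dependent set.
Number of circuits = C(13,7) = 13! / (7! * 6!) = 1716.

1716


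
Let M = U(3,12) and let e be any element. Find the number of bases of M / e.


Contracting e from U(3,12) gives U(2,11).
Bases of U(2,11) = (11 choose 2) = 55.

55


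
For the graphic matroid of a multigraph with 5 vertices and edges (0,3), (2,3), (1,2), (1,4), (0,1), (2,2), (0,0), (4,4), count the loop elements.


In a graphic matroid, a loop is a self-loop edge (u,u) with rank 0.
Examining all 8 edges for self-loops...
Self-loops found: (2,2), (0,0), (4,4)
Number of loops = 3.

3


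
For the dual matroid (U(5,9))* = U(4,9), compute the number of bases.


The dual of U(r,n) is U(n-r, n) = U(4,9).
Bases of U(4,9) are all (4)-element subsets.
|B(M*)| = (9 choose 4) = 126.

126


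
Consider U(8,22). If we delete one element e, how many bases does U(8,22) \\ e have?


Deleting e from U(8,22) gives U(8,21) since n > r.
Bases of U(8,21) = (21 choose 8) = 203490.

203490


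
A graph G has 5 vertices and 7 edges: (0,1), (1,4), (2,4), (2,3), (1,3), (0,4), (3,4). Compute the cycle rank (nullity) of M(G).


Cycle rank (nullity) = |E| - r(M) = |E| - (|V| - c).
|E| = 7, |V| = 5, c = 1.
Nullity = 7 - (5 - 1) = 7 - 4 = 3.

3


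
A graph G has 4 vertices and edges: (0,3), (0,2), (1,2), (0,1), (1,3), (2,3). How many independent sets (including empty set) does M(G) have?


An independent set in a graphic matroid is an acyclic edge subset.
G has 4 vertices and 6 edges.
Enumerate all 2^6 = 64 subsets, checking for acyclicity.
Total independent sets = 38.

38


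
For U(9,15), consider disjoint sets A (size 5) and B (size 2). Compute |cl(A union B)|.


|A union B| = 5 + 2 = 7 (disjoint).
In U(9,15), cl(S) = S if |S| < 9, else cl(S) = E.
Since 7 < 9, cl(A union B) = A union B.
|cl(A union B)| = 7.

7


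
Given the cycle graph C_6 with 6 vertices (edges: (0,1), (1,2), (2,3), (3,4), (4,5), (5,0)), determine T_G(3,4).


T(C_6; x,y) = x + x^2 + ... + x^(5) + y.
T(3,4) = 3^1 + 3^2 + 3^3 + 3^4 + 3^5 + 4
= 3 + 9 + 27 + 81 + 243 + 4
= 367.

367


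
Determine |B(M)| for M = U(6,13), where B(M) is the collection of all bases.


Bases of U(6,13) are all 6-element subsets of the 13-element ground set.
Number of bases = C(13,6).
C(13,6) = 1716.

1716


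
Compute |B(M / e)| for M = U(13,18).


Contracting e from U(13,18) gives U(12,17).
Bases of U(12,17) = C(17,12) = 6188.

6188


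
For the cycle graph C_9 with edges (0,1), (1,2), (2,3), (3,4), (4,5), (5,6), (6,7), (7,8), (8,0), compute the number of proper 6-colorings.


P(C_9, k) = (k-1)^9 + (-1)^9*(k-1).
P(6) = (5)^9 - 5
= 1953125 - 5 = 1953120.

1953120


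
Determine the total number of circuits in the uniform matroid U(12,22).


In U(12,22), circuits are the (13)-element subsets.
Any set of 13 elements is dependent, and removing any one element gives
an independent set of size 12, so it is a minimal dependent set.
Number of circuits = (22 choose 13) = 497420.

497420


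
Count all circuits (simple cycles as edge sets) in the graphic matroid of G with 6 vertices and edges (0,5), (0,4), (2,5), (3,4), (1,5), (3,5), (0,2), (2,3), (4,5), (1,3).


A circuit in a graphic matroid = edge set of a simple cycle.
G has 6 vertices and 10 edges.
Enumerating all minimal edge subsets forming cycles...
Total circuits found: 20.

20


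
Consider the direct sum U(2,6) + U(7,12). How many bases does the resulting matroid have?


Bases of a direct sum M1 + M2: |B| = |B(M1)| * |B(M2)|.
|B(U(2,6))| = C(6,2) = 15.
|B(U(7,12))| = C(12,7) = 792.
Total bases = 15 * 792 = 11880.

11880


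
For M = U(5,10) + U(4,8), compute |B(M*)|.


(M1+M2)* = M1* + M2*.
M1* = U(5,10), bases: C(10,5) = 252.
M2* = U(4,8), bases: C(8,4) = 70.
|B(M*)| = 252 * 70 = 17640.

17640


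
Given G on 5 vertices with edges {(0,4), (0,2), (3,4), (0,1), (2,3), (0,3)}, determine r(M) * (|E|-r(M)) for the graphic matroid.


r(M) = |V| - c = 5 - 1 = 4.
nullity = |E| - r(M) = 6 - 4 = 2.
Product = 4 * 2 = 8.

8


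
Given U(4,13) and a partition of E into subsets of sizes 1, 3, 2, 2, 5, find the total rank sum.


r(Ai) = min(|Ai|, 4) for each part.
Sum = min(1,4) + min(3,4) + min(2,4) + min(2,4) + min(5,4)
    = 1 + 3 + 2 + 2 + 4
    = 12.

12


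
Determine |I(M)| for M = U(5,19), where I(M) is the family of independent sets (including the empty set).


Independent sets of U(5,19) are all subsets of size <= 5.
Count = C(19,0) + C(19,1) + C(19,2) + C(19,3) + C(19,4) + C(19,5)
     = 1 + 19 + 171 + 969 + 3876 + 11628
     = 16664.

16664


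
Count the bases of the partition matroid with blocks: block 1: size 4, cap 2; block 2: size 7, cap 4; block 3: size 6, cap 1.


A basis picks exactly ci elements from block i.
Number of bases = product of C(|Si|, ci).
= C(4,2) * C(7,4) * C(6,1)
= 6 * 35 * 6
= 1260.

1260


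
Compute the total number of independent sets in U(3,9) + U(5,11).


For a direct sum, |I(M1+M2)| = |I(M1)| * |I(M2)|.
|I(U(3,9))| = sum C(9,k) for k=0..3 = 130.
|I(U(5,11))| = sum C(11,k) for k=0..5 = 1024.
Total = 130 * 1024 = 133120.

133120


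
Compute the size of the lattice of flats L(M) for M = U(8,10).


Flats of U(8,10): every subset of size < 8 is a flat, plus E itself.
Count = (10 choose 0) + (10 choose 1) + (10 choose 2) + (10 choose 3) + (10 choose 4) + (10 choose 5) + (10 choose 6) + (10 choose 7) + 1
     = 1 + 10 + 45 + 120 + 210 + 252 + 210 + 120 + 1
     = 969.

969


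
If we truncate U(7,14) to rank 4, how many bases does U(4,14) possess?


Truncating U(7,14) to rank 4 gives U(4,14).
Bases of U(4,14) are all 4-element subsets of 14 elements.
Number of bases = (14 choose 4) = 1001.

1001


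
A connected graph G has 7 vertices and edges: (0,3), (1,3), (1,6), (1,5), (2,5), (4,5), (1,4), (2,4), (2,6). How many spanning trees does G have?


By Kirchhoff's matrix tree theorem, the number of spanning trees equals
the determinant of any cofactor of the Laplacian matrix L.
G has 7 vertices and 9 edges.
Computing the (6 x 6) cofactor determinant gives 24.

24


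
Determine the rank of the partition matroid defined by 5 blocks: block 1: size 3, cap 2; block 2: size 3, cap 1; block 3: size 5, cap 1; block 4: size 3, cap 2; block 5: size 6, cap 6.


Rank of a partition matroid = sum of min(|Si|, ci) for each block.
= min(3,2) + min(3,1) + min(5,1) + min(3,2) + min(6,6)
= 2 + 1 + 1 + 2 + 6
= 12.

12


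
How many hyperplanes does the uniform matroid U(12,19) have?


Hyperplanes of U(12,19) are flats of rank 11.
In a uniform matroid, these are exactly the (11)-element subsets.
Count = C(19,11) = 75582.

75582


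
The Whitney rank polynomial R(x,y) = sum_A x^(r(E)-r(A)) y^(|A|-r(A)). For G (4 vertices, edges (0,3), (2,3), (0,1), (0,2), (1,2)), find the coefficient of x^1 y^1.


R(x,y) = sum over A in 2^E of x^(r(E)-r(A)) * y^(|A|-r(A)).
G has 4 vertices, 5 edges. r(E) = 3.
Enumerate all 2^5 = 32 subsets.
Count subsets with r(E)-r(A)=1 and |A|-r(A)=1: 2.

2


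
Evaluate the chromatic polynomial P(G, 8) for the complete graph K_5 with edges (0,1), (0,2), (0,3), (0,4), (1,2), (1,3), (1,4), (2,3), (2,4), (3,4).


P(K_5, k) = k(k-1)(k-2)...(k-4).
P(8) = (8) * (7) * (6) * (5) * (4) = 6720.

6720


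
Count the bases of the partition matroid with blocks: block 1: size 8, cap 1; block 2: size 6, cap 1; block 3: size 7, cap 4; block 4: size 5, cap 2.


A basis picks exactly ci elements from block i.
Number of bases = product of C(|Si|, ci).
= C(8,1) * C(6,1) * C(7,4) * C(5,2)
= 8 * 6 * 35 * 10
= 16800.

16800


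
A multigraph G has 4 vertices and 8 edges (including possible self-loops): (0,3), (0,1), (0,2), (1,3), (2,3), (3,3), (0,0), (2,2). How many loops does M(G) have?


In a graphic matroid, a loop is a self-loop edge (u,u) with rank 0.
Examining all 8 edges for self-loops...
Self-loops found: (3,3), (0,0), (2,2)
Number of loops = 3.

3


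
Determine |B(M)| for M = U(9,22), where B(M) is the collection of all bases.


Bases of U(9,22) are all 9-element subsets of the 22-element ground set.
Number of bases = C(22,9).
(22 choose 9) = 497420.

497420


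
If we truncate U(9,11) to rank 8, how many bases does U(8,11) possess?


Truncating U(9,11) to rank 8 gives U(8,11).
Bases of U(8,11) are all 8-element subsets of 11 elements.
Number of bases = (11 choose 8) = 165.

165


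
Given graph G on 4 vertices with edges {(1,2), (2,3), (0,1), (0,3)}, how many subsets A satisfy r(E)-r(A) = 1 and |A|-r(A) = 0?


R(x,y) = sum over A in 2^E of x^(r(E)-r(A)) * y^(|A|-r(A)).
G has 4 vertices, 4 edges. r(E) = 3.
Enumerate all 2^4 = 16 subsets.
Count subsets with r(E)-r(A)=1 and |A|-r(A)=0: 6.

6


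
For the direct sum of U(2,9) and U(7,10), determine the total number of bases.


Bases of a direct sum M1 + M2: |B| = |B(M1)| * |B(M2)|.
|B(U(2,9))| = C(9,2) = 36.
|B(U(7,10))| = C(10,7) = 120.
Total bases = 36 * 120 = 4320.

4320


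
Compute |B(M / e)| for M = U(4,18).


Contracting e from U(4,18) gives U(3,17).
Bases of U(3,17) = C(17,3) = 17! / (3! * 14!) = 680.

680


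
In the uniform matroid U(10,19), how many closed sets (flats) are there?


Flats of U(10,19): every subset of size < 10 is a flat, plus E itself.
Count = (19 choose 0) + (19 choose 1) + (19 choose 2) + (19 choose 3) + (19 choose 4) + (19 choose 5) + (19 choose 6) + (19 choose 7) + (19 choose 8) + (19 choose 9) + 1
     = 1 + 19 + 171 + 969 + 3876 + 11628 + 27132 + 50388 + 75582 + 92378 + 1
     = 262145.

262145


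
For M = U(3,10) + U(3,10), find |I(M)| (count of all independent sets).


For a direct sum, |I(M1+M2)| = |I(M1)| * |I(M2)|.
|I(U(3,10))| = sum C(10,k) for k=0..3 = 176.
|I(U(3,10))| = sum C(10,k) for k=0..3 = 176.
Total = 176 * 176 = 30976.

30976


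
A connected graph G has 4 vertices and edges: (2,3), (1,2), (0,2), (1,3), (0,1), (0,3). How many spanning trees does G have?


By Kirchhoff's matrix tree theorem, the number of spanning trees equals
the determinant of any cofactor of the Laplacian matrix L.
G has 4 vertices and 6 edges.
Computing the (3 x 3) cofactor determinant gives 16.

16


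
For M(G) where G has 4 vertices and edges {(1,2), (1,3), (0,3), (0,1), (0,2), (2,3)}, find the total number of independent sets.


An independent set in a graphic matroid is an acyclic edge subset.
G has 4 vertices and 6 edges.
Enumerate all 2^6 = 64 subsets, checking for acyclicity.
Total independent sets = 38.

38


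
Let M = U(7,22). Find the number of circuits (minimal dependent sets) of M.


In U(7,22), circuits are the (8)-element subsets.
Any set of 8 elements is dependent, and removing any one element gives
an independent set of size 7, so it is a minimal dependent set.
Number of circuits = C(22,8) = 319770.

319770


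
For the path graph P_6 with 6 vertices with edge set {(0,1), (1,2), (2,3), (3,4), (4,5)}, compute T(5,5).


A path on 6 vertices is a tree with 5 edges.
T(x,y) = x^(5) for any tree.
T(5,5) = 5^5 = 3125.

3125


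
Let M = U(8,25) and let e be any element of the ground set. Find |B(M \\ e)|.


Deleting e from U(8,25) gives U(8,24) since n > r.
Bases of U(8,24) = C(24,8) = 24! / (8! * 16!) = 735471.

735471


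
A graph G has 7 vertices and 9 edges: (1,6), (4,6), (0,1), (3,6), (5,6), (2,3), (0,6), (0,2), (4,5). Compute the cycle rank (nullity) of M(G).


Cycle rank (nullity) = |E| - r(M) = |E| - (|V| - c).
|E| = 9, |V| = 7, c = 1.
Nullity = 9 - (7 - 1) = 9 - 6 = 3.

3


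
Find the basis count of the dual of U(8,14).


The dual of U(r,n) is U(n-r, n) = U(6,14).
Bases of U(6,14) are all (6)-element subsets.
|B(M*)| = C(14,6) = 14! / (6! * 8!) = 3003.

3003


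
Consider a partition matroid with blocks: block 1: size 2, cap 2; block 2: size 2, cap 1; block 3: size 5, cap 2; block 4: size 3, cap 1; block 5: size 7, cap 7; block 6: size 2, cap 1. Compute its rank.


Rank of a partition matroid = sum of min(|Si|, ci) for each block.
= min(2,2) + min(2,1) + min(5,2) + min(3,1) + min(7,7) + min(2,1)
= 2 + 1 + 2 + 1 + 7 + 1
= 14.

14


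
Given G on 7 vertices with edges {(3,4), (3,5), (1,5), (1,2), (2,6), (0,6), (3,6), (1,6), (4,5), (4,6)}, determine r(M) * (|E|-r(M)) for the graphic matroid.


r(M) = |V| - c = 7 - 1 = 6.
nullity = |E| - r(M) = 10 - 6 = 4.
Product = 6 * 4 = 24.

24


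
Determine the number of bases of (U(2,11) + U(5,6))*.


(M1+M2)* = M1* + M2*.
M1* = U(9,11), bases: C(11,9) = 55.
M2* = U(1,6), bases: C(6,1) = 6.
|B(M*)| = 55 * 6 = 330.

330


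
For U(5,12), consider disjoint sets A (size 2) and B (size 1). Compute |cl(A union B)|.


|A union B| = 2 + 1 = 3 (disjoint).
In U(5,12), cl(S) = S if |S| < 5, else cl(S) = E.
Since 3 < 5, cl(A union B) = A union B.
|cl(A union B)| = 3.

3


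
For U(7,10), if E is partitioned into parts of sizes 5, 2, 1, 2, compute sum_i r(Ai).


r(Ai) = min(|Ai|, 7) for each part.
Sum = min(5,7) + min(2,7) + min(1,7) + min(2,7)
    = 5 + 2 + 1 + 2
    = 10.

10


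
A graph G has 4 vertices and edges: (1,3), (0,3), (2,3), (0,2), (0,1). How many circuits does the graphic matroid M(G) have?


A circuit in a graphic matroid = edge set of a simple cycle.
G has 4 vertices and 5 edges.
Enumerating all minimal edge subsets forming cycles...
Total circuits found: 3.

3


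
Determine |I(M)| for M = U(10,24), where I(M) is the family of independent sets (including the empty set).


Independent sets of U(10,24) are all subsets of size <= 10.
Count = (24 choose 0) + (24 choose 1) + (24 choose 2) + (24 choose 3) + (24 choose 4) + (24 choose 5) + (24 choose 6) + (24 choose 7) + (24 choose 8) + (24 choose 9) + (24 choose 10)
     = 1 + 24 + 276 + 2024 + 10626 + 42504 + 134596 + 346104 + 735471 + 1307504 + 1961256
     = 4540386.

4540386


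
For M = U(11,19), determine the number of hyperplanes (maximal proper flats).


Hyperplanes of U(11,19) are flats of rank 10.
In a uniform matroid, these are exactly the (10)-element subsets.
Count = C(19,10) = 92378.

92378


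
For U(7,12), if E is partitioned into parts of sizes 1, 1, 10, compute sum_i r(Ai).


r(Ai) = min(|Ai|, 7) for each part.
Sum = min(1,7) + min(1,7) + min(10,7)
    = 1 + 1 + 7
    = 9.

9


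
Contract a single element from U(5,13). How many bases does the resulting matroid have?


Contracting e from U(5,13) gives U(4,12).
Bases of U(4,12) = (12 choose 4) = 495.

495


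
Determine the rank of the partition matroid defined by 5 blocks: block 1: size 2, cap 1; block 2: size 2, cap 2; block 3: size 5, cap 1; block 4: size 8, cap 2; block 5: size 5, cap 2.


Rank of a partition matroid = sum of min(|Si|, ci) for each block.
= min(2,1) + min(2,2) + min(5,1) + min(8,2) + min(5,2)
= 1 + 2 + 1 + 2 + 2
= 8.

8


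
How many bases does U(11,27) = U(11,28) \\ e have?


Deleting e from U(11,28) gives U(11,27) since n > r.
Bases of U(11,27) = C(27,11) = 13037895.

13037895


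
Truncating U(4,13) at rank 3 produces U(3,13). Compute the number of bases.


Truncating U(4,13) to rank 3 gives U(3,13).
Bases of U(3,13) are all 3-element subsets of 13 elements.
Number of bases = C(13,3) = (13 * 12 * 11) / (1 * 2 * 3) = 286.

286


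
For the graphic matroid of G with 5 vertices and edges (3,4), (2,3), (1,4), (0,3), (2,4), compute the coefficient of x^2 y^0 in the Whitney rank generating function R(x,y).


R(x,y) = sum over A in 2^E of x^(r(E)-r(A)) * y^(|A|-r(A)).
G has 5 vertices, 5 edges. r(E) = 4.
Enumerate all 2^5 = 32 subsets.
Count subsets with r(E)-r(A)=2 and |A|-r(A)=0: 10.

10


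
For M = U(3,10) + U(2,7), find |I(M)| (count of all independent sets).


For a direct sum, |I(M1+M2)| = |I(M1)| * |I(M2)|.
|I(U(3,10))| = sum C(10,k) for k=0..3 = 176.
|I(U(2,7))| = sum C(7,k) for k=0..2 = 29.
Total = 176 * 29 = 5104.

5104


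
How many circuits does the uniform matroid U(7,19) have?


In U(7,19), circuits are the (8)-element subsets.
Any set of 8 elements is dependent, and removing any one element gives
an independent set of size 7, so it is a minimal dependent set.
Number of circuits = (19 choose 8) = 75582.

75582


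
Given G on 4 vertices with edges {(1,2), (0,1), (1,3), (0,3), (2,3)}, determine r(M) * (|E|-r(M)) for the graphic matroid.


r(M) = |V| - c = 4 - 1 = 3.
nullity = |E| - r(M) = 5 - 3 = 2.
Product = 3 * 2 = 6.

6


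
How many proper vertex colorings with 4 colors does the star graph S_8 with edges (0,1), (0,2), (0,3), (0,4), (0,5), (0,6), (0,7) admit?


P(tree, k) = k * (k-1)^(7) for any tree on 8 vertices.
P(4) = 4 * 3^7 = 4 * 2187 = 8748.

8748


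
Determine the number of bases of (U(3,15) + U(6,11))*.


(M1+M2)* = M1* + M2*.
M1* = U(12,15), bases: C(15,12) = 455.
M2* = U(5,11), bases: C(11,5) = 462.
|B(M*)| = 455 * 462 = 210210.

210210


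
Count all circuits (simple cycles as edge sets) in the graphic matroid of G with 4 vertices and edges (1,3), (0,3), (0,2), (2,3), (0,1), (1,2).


A circuit in a graphic matroid = edge set of a simple cycle.
G has 4 vertices and 6 edges.
Enumerating all minimal edge subsets forming cycles...
Total circuits found: 7.

7


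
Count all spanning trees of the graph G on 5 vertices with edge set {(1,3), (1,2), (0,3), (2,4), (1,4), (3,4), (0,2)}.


By Kirchhoff's matrix tree theorem, the number of spanning trees equals
the determinant of any cofactor of the Laplacian matrix L.
G has 5 vertices and 7 edges.
Computing the (4 x 4) cofactor determinant gives 24.

24


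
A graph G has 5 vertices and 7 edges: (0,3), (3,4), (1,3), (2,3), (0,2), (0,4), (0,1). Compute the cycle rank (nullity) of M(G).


Cycle rank (nullity) = |E| - r(M) = |E| - (|V| - c).
|E| = 7, |V| = 5, c = 1.
Nullity = 7 - (5 - 1) = 7 - 4 = 3.

3


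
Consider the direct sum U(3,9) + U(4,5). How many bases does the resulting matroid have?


Bases of a direct sum M1 + M2: |B| = |B(M1)| * |B(M2)|.
|B(U(3,9))| = C(9,3) = 84.
|B(U(4,5))| = C(5,4) = 5.
Total bases = 84 * 5 = 420.

420


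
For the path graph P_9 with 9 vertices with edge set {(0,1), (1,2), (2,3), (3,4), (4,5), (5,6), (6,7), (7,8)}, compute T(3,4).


A path on 9 vertices is a tree with 8 edges.
T(x,y) = x^(8) for any tree.
T(3,4) = 3^8 = 6561.

6561


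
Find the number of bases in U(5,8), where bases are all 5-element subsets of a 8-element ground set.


Bases of U(5,8) are all 5-element subsets of the 8-element ground set.
Number of bases = C(8,5).
C(8,5) = 8! / (5! * 3!) = 56.

56


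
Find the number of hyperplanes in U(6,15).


Hyperplanes of U(6,15) are flats of rank 5.
In a uniform matroid, these are exactly the (5)-element subsets.
Count = (15 choose 5) = 3003.

3003


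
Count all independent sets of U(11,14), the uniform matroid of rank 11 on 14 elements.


Independent sets of U(11,14) are all subsets of size <= 11.
Count = (14 choose 0) + (14 choose 1) + (14 choose 2) + (14 choose 3) + (14 choose 4) + (14 choose 5) + (14 choose 6) + (14 choose 7) + (14 choose 8) + (14 choose 9) + (14 choose 10) + (14 choose 11)
     = 1 + 14 + 91 + 364 + 1001 + 2002 + 3003 + 3432 + 3003 + 2002 + 1001 + 364
     = 16278.

16278


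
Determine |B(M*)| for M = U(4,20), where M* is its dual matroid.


The dual of U(r,n) is U(n-r, n) = U(16,20).
Bases of U(16,20) are all (16)-element subsets.
|B(M*)| = C(20,16) = 4845.

4845


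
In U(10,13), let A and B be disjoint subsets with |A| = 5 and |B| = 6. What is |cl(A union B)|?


|A union B| = 5 + 6 = 11 (disjoint).
In U(10,13), cl(S) = S if |S| < 10, else cl(S) = E.
Since 11 >= 10, cl(A union B) = E.
|cl(A union B)| = 13.

13


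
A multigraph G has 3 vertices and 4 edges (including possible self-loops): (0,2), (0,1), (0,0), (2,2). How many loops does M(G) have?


In a graphic matroid, a loop is a self-loop edge (u,u) with rank 0.
Examining all 4 edges for self-loops...
Self-loops found: (0,0), (2,2)
Number of loops = 2.

2


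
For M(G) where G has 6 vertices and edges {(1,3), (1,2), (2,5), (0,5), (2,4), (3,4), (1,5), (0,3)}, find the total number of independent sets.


An independent set in a graphic matroid is an acyclic edge subset.
G has 6 vertices and 8 edges.
Enumerate all 2^8 = 256 subsets, checking for acyclicity.
Total independent sets = 190.

190


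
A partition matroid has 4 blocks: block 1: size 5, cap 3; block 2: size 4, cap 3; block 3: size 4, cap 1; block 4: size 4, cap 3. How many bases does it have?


A basis picks exactly ci elements from block i.
Number of bases = product of C(|Si|, ci).
= C(5,3) * C(4,3) * C(4,1) * C(4,3)
= 10 * 4 * 4 * 4
= 640.

640


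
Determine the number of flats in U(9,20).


Flats of U(9,20): every subset of size < 9 is a flat, plus E itself.
Count = C(20,0) + C(20,1) + C(20,2) + C(20,3) + C(20,4) + C(20,5) + C(20,6) + C(20,7) + C(20,8) + 1
     = 1 + 20 + 190 + 1140 + 4845 + 15504 + 38760 + 77520 + 125970 + 1
     = 263951.

263951


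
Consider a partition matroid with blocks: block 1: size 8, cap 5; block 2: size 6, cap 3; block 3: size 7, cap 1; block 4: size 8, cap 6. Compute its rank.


Rank of a partition matroid = sum of min(|Si|, ci) for each block.
= min(8,5) + min(6,3) + min(7,1) + min(8,6)
= 5 + 3 + 1 + 6
= 15.

15


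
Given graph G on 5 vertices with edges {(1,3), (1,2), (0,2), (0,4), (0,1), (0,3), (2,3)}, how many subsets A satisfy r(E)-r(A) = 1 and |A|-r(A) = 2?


R(x,y) = sum over A in 2^E of x^(r(E)-r(A)) * y^(|A|-r(A)).
G has 5 vertices, 7 edges. r(E) = 4.
Enumerate all 2^7 = 128 subsets.
Count subsets with r(E)-r(A)=1 and |A|-r(A)=2: 6.

6


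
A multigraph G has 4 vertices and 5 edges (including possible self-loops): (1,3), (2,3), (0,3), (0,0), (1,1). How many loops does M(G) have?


In a graphic matroid, a loop is a self-loop edge (u,u) with rank 0.
Examining all 5 edges for self-loops...
Self-loops found: (0,0), (1,1)
Number of loops = 2.

2


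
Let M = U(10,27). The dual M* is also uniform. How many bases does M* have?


The dual of U(r,n) is U(n-r, n) = U(17,27).
Bases of U(17,27) are all (17)-element subsets.
|B(M*)| = C(27,17) = 27! / (17! * 10!) = 8436285.

8436285


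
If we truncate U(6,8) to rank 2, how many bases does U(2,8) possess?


Truncating U(6,8) to rank 2 gives U(2,8).
Bases of U(2,8) are all 2-element subsets of 8 elements.
Number of bases = (8 choose 2) = 28.

28


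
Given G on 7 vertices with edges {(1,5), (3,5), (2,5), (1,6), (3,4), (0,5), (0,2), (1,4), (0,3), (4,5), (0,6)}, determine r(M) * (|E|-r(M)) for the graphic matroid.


r(M) = |V| - c = 7 - 1 = 6.
nullity = |E| - r(M) = 11 - 6 = 5.
Product = 6 * 5 = 30.

30


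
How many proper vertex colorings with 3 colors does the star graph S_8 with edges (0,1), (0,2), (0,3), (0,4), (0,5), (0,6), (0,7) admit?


P(tree, k) = k * (k-1)^(7) for any tree on 8 vertices.
P(3) = 3 * 2^7 = 3 * 128 = 384.

384


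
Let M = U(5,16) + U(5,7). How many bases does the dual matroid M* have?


(M1+M2)* = M1* + M2*.
M1* = U(11,16), bases: C(16,11) = 4368.
M2* = U(2,7), bases: C(7,2) = 21.
|B(M*)| = 4368 * 21 = 91728.

91728


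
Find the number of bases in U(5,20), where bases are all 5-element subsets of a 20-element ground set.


Bases of U(5,20) are all 5-element subsets of the 20-element ground set.
Number of bases = C(20,5).
(20 choose 5) = 15504.

15504


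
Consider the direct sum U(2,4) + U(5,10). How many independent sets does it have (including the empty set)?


For a direct sum, |I(M1+M2)| = |I(M1)| * |I(M2)|.
|I(U(2,4))| = sum C(4,k) for k=0..2 = 11.
|I(U(5,10))| = sum C(10,k) for k=0..5 = 638.
Total = 11 * 638 = 7018.

7018


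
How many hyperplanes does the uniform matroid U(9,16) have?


Hyperplanes of U(9,16) are flats of rank 8.
In a uniform matroid, these are exactly the (8)-element subsets.
Count = C(16,8) = 16! / (8! * 8!) = 12870.

12870


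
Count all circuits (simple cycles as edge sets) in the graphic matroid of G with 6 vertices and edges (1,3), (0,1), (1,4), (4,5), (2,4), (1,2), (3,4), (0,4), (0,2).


A circuit in a graphic matroid = edge set of a simple cycle.
G has 6 vertices and 9 edges.
Enumerating all minimal edge subsets forming cycles...
Total circuits found: 12.

12


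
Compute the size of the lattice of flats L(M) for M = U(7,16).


Flats of U(7,16): every subset of size < 7 is a flat, plus E itself.
Count = (16 choose 0) + (16 choose 1) + (16 choose 2) + (16 choose 3) + (16 choose 4) + (16 choose 5) + (16 choose 6) + 1
     = 1 + 16 + 120 + 560 + 1820 + 4368 + 8008 + 1
     = 14894.

14894


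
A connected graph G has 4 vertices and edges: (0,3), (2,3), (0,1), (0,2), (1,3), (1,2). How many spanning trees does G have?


By Kirchhoff's matrix tree theorem, the number of spanning trees equals
the determinant of any cofactor of the Laplacian matrix L.
G has 4 vertices and 6 edges.
Computing the (3 x 3) cofactor determinant gives 16.

16


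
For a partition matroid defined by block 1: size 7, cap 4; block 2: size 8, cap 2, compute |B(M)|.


A basis picks exactly ci elements from block i.
Number of bases = product of C(|Si|, ci).
= C(7,4) * C(8,2)
= 35 * 28
= 980.

980


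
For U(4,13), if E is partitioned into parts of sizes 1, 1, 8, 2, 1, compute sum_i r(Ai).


r(Ai) = min(|Ai|, 4) for each part.
Sum = min(1,4) + min(1,4) + min(8,4) + min(2,4) + min(1,4)
    = 1 + 1 + 4 + 2 + 1
    = 9.

9


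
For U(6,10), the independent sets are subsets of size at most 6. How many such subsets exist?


Independent sets of U(6,10) are all subsets of size <= 6.
Count = C(10,0) + C(10,1) + C(10,2) + C(10,3) + C(10,4) + C(10,5) + C(10,6)
     = 1 + 10 + 45 + 120 + 210 + 252 + 210
     = 848.

848


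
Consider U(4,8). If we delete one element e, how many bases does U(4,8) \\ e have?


Deleting e from U(4,8) gives U(4,7) since n > r.
Bases of U(4,7) = C(7,4) = 7! / (4! * 3!) = 35.

35


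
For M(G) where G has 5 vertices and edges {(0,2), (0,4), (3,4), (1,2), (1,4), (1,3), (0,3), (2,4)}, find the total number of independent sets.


An independent set in a graphic matroid is an acyclic edge subset.
G has 5 vertices and 8 edges.
Enumerate all 2^8 = 256 subsets, checking for acyclicity.
Total independent sets = 134.

134


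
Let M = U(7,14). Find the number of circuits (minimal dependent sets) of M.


In U(7,14), circuits are the (8)-element subsets.
Any set of 8 elements is dependent, and removing any one element gives
an independent set of size 7, so it is a minimal dependent set.
Number of circuits = C(14,8) = 14! / (8! * 6!) = 3003.

3003


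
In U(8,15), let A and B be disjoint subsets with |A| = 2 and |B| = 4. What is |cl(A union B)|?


|A union B| = 2 + 4 = 6 (disjoint).
In U(8,15), cl(S) = S if |S| < 8, else cl(S) = E.
Since 6 < 8, cl(A union B) = A union B.
|cl(A union B)| = 6.

6


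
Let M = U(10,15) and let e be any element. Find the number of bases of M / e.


Contracting e from U(10,15) gives U(9,14).
Bases of U(9,14) = C(14,9) = 14! / (9! * 5!) = 2002.

2002


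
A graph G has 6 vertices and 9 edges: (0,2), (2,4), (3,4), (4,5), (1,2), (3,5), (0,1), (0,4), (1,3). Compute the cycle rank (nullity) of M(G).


Cycle rank (nullity) = |E| - r(M) = |E| - (|V| - c).
|E| = 9, |V| = 6, c = 1.
Nullity = 9 - (6 - 1) = 9 - 5 = 4.

4


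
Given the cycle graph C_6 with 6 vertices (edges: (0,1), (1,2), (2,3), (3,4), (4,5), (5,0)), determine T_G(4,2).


T(C_6; x,y) = x + x^2 + ... + x^(5) + y.
T(4,2) = 4^1 + 4^2 + 4^3 + 4^4 + 4^5 + 2
= 4 + 16 + 64 + 256 + 1024 + 2
= 1366.

1366


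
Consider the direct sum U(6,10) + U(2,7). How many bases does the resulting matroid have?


Bases of a direct sum M1 + M2: |B| = |B(M1)| * |B(M2)|.
|B(U(6,10))| = C(10,6) = 210.
|B(U(2,7))| = C(7,2) = 21.
Total bases = 210 * 21 = 4410.

4410


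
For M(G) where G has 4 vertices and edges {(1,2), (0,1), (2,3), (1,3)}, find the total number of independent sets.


An independent set in a graphic matroid is an acyclic edge subset.
G has 4 vertices and 4 edges.
Enumerate all 2^4 = 16 subsets, checking for acyclicity.
Total independent sets = 14.

14


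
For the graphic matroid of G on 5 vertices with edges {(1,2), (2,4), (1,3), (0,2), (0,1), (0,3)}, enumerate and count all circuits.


A circuit in a graphic matroid = edge set of a simple cycle.
G has 5 vertices and 6 edges.
Enumerating all minimal edge subsets forming cycles...
Total circuits found: 3.

3


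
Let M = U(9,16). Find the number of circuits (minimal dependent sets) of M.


In U(9,16), circuits are the (10)-element subsets.
Any set of 10 elements is dependent, and removing any one element gives
an independent set of size 9, so it is a minimal dependent set.
Number of circuits = C(16,10) = 8008.

8008


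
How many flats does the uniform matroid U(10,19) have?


Flats of U(10,19): every subset of size < 10 is a flat, plus E itself.
Count = C(19,0) + C(19,1) + C(19,2) + C(19,3) + C(19,4) + C(19,5) + C(19,6) + C(19,7) + C(19,8) + C(19,9) + 1
     = 1 + 19 + 171 + 969 + 3876 + 11628 + 27132 + 50388 + 75582 + 92378 + 1
     = 262145.

262145


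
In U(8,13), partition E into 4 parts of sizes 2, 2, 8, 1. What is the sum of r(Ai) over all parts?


r(Ai) = min(|Ai|, 8) for each part.
Sum = min(2,8) + min(2,8) + min(8,8) + min(1,8)
    = 2 + 2 + 8 + 1
    = 13.

13


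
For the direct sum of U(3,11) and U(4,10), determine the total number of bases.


Bases of a direct sum M1 + M2: |B| = |B(M1)| * |B(M2)|.
|B(U(3,11))| = C(11,3) = 165.
|B(U(4,10))| = C(10,4) = 210.
Total bases = 165 * 210 = 34650.

34650


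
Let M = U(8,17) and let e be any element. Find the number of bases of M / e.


Contracting e from U(8,17) gives U(7,16).
Bases of U(7,16) = C(16,7) = 11440.

11440


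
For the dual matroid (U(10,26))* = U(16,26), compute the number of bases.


The dual of U(r,n) is U(n-r, n) = U(16,26).
Bases of U(16,26) are all (16)-element subsets.
|B(M*)| = C(26,16) = 5311735.

5311735


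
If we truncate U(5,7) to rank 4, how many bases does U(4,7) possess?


Truncating U(5,7) to rank 4 gives U(4,7).
Bases of U(4,7) are all 4-element subsets of 7 elements.
Number of bases = (7 choose 4) = 35.

35


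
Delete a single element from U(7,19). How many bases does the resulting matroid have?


Deleting e from U(7,19) gives U(7,18) since n > r.
Bases of U(7,18) = (18 choose 7) = 31824.

31824


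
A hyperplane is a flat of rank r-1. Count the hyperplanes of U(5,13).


Hyperplanes of U(5,13) are flats of rank 4.
In a uniform matroid, these are exactly the (4)-element subsets.
Count = (13 choose 4) = 715.

715


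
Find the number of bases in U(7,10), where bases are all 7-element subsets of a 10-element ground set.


Bases of U(7,10) are all 7-element subsets of the 10-element ground set.
Number of bases = C(10,7).
(10 choose 7) = 120.

120


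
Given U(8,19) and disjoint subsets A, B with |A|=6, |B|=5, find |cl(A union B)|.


|A union B| = 6 + 5 = 11 (disjoint).
In U(8,19), cl(S) = S if |S| < 8, else cl(S) = E.
Since 11 >= 8, cl(A union B) = E.
|cl(A union B)| = 19.

19
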